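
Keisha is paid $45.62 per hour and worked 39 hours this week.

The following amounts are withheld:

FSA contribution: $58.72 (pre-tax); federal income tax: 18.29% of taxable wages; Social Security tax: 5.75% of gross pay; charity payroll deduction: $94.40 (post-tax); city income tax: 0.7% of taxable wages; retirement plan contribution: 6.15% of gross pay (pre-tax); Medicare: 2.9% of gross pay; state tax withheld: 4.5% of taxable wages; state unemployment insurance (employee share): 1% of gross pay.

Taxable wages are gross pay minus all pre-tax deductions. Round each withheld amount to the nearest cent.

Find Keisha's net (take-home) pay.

Gross pay: 39 × $45.62 = $1779.18
FSA contribution: $58.72
Retirement plan contribution: $1779.18 × 0.0615 = $109.42
Pre-tax total = $58.72 + $109.42 = $168.14
Taxable wages = $1779.18 − $168.14 = $1611.04
Federal income tax: $1611.04 × 0.1829 = $294.66
City income tax: $1611.04 × 0.007 = $11.28
State tax withheld: $1611.04 × 0.045 = $72.50
State unemployment insurance (employee share): $1779.18 × 0.01 = $17.79
Medicare: $1779.18 × 0.029 = $51.60
Social Security tax: $1779.18 × 0.0575 = $102.30
Charity payroll deduction: $94.40
Total deductions = $58.72 + $109.42 + $294.66 + $11.28 + $72.50 + $17.79 + $51.60 + $102.30 + $94.40 = $812.67
Net pay = $1779.18 − $812.67 = $966.51

$966.51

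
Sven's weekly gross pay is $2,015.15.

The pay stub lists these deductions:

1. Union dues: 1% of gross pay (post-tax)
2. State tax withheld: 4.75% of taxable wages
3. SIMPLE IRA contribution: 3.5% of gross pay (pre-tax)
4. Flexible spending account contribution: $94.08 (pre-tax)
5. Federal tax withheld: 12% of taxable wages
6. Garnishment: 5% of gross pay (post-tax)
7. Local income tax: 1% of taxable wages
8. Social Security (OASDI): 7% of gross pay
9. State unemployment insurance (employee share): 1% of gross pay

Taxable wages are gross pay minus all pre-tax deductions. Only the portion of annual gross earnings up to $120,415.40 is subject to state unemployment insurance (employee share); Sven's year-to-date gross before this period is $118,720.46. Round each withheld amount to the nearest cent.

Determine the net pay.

Flexible spending account contribution: $94.08
SIMPLE IRA contribution: $2,015.15 × 0.035 = $70.53
Pre-tax total = $94.08 + $70.53 = $164.61
Taxable wages = $2,015.15 − $164.61 = $1,850.54
Federal tax withheld: $1,850.54 × 0.12 = $222.06
State tax withheld: $1,850.54 × 0.0475 = $87.90
Local income tax: $1,850.54 × 0.01 = $18.51
Social Security (OASDI): $2,015.15 × 0.07 = $141.06
State unemployment insurance (employee share): only $120,415.40 − $118,720.46 = $1,694.94 of this check is subject → $1,694.94 × 0.01 = $16.95
Garnishment: $2,015.15 × 0.05 = $100.76
Union dues: $2,015.15 × 0.01 = $20.15
Total deductions = $94.08 + $70.53 + $222.06 + $87.90 + $18.51 + $141.06 + $16.95 + $100.76 + $20.15 = $772.00
Net pay = $2,015.15 − $772.00 = $1,243.15

$1,243.15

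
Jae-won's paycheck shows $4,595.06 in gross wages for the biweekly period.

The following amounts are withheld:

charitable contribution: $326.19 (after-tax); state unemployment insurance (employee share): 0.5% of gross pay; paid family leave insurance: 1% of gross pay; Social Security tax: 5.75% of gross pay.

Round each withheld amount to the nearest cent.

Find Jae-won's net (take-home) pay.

$3,935.72

Paid family leave insurance: $4,595.06 × 0.01 = $45.95
State unemployment insurance (employee share): $4,595.06 × 0.005 = $22.98
Social Security tax: $4,595.06 × 0.0575 = $264.22
Charitable contribution: $326.19
Total deductions = $45.95 + $22.98 + $264.22 + $326.19 = $659.34
Net pay = $4,595.06 − $659.34 = $3,935.72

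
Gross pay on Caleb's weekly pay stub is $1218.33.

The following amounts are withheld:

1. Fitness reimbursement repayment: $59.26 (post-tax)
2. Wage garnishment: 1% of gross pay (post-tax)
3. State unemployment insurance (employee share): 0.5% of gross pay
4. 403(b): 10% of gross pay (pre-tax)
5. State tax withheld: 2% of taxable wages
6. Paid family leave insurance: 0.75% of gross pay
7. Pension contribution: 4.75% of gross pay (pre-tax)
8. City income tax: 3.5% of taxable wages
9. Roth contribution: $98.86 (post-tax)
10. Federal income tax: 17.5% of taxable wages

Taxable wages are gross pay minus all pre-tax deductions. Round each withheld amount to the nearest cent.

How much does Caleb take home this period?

$614.22

403(b): $1218.33 × 0.1 = $121.83
Pension contribution: $1218.33 × 0.0475 = $57.87
Pre-tax total = $121.83 + $57.87 = $179.70
Taxable wages = $1218.33 − $179.70 = $1038.63
Federal income tax: $1038.63 × 0.175 = $181.76
City income tax: $1038.63 × 0.035 = $36.35
State tax withheld: $1038.63 × 0.02 = $20.77
Paid family leave insurance: $1218.33 × 0.0075 = $9.14
State unemployment insurance (employee share): $1218.33 × 0.005 = $6.09
Roth contribution: $98.86
Wage garnishment: $1218.33 × 0.01 = $12.18
Fitness reimbursement repayment: $59.26
Total deductions = $121.83 + $57.87 + $181.76 + $36.35 + $20.77 + $9.14 + $6.09 + $98.86 + $12.18 + $59.26 = $604.11
Net pay = $1218.33 − $604.11 = $614.22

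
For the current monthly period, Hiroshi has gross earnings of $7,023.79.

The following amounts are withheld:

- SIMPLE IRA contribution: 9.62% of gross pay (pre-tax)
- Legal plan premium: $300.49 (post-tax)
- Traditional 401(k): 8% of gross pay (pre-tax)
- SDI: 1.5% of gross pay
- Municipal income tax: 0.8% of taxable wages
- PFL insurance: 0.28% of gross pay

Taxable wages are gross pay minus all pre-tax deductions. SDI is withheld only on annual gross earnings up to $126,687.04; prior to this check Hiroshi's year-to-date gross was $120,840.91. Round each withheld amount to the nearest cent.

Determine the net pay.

$5,332.06

Traditional 401(k): $7,023.79 × 0.08 = $561.90
SIMPLE IRA contribution: $7,023.79 × 0.0962 = $675.69
Pre-tax total = $561.90 + $675.69 = $1,237.59
Taxable wages = $7,023.79 − $1,237.59 = $5,786.20
Municipal income tax: $5,786.20 × 0.008 = $46.29
PFL insurance: $7,023.79 × 0.0028 = $19.67
SDI: only $126,687.04 − $120,840.91 = $5,846.13 of this check is subject → $5,846.13 × 0.015 = $87.69
Legal plan premium: $300.49
Total deductions = $561.90 + $675.69 + $46.29 + $19.67 + $87.69 + $300.49 = $1,691.73
Net pay = $7,023.79 − $1,691.73 = $5,332.06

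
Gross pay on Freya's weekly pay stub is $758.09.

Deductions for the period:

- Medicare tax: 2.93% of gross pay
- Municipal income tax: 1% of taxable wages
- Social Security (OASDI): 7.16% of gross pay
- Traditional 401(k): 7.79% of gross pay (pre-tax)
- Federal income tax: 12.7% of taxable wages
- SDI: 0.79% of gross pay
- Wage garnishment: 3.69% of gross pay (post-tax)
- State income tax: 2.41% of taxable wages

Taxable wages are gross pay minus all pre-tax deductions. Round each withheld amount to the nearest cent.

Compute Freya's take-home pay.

$475.96

Traditional 401(k): $758.09 × 0.0779 = $59.06
Taxable wages = $758.09 − $59.06 = $699.03
State income tax: $699.03 × 0.0241 = $16.85
Municipal income tax: $699.03 × 0.01 = $6.99
Federal income tax: $699.03 × 0.127 = $88.78
Medicare tax: $758.09 × 0.0293 = $22.21
SDI: $758.09 × 0.0079 = $5.99
Social Security (OASDI): $758.09 × 0.0716 = $54.28
Wage garnishment: $758.09 × 0.0369 = $27.97
Total deductions = $59.06 + $16.85 + $6.99 + $88.78 + $22.21 + $5.99 + $54.28 + $27.97 = $282.13
Net pay = $758.09 − $282.13 = $475.96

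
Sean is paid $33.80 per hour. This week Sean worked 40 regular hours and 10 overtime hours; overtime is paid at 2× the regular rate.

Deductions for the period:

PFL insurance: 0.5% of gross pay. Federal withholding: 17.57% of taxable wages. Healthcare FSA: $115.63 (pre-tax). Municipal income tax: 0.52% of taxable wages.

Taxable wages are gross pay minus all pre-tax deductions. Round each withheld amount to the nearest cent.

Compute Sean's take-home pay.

$1,556.29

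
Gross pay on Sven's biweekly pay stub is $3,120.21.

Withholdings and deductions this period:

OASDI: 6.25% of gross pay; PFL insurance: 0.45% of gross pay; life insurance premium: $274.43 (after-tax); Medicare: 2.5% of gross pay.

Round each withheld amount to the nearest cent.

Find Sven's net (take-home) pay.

OASDI: $3,120.21 × 0.0625 = $195.01
Medicare: $3,120.21 × 0.025 = $78.01
PFL insurance: $3,120.21 × 0.0045 = $14.04
Life insurance premium: $274.43
Total deductions = $195.01 + $78.01 + $14.04 + $274.43 = $561.49
Net pay = $3,120.21 − $561.49 = $2,558.72

$2,558.72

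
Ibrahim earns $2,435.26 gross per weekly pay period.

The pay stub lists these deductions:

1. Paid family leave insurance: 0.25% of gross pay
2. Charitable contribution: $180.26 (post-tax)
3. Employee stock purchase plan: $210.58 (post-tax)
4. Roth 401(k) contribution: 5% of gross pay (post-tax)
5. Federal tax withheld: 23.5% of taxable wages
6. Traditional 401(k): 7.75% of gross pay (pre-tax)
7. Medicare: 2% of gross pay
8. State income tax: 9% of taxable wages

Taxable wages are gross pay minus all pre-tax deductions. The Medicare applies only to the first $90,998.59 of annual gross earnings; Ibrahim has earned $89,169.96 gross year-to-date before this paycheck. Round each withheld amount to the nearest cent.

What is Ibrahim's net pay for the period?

$961.15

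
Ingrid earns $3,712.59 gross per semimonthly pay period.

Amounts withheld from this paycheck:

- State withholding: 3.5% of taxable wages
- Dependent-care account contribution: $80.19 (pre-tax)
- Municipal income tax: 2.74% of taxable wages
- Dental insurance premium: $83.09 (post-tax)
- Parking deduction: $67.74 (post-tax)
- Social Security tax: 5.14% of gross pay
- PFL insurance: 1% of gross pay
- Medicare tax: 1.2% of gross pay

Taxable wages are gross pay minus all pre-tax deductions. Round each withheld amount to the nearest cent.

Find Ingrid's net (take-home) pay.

Dependent-care account contribution: $80.19
Taxable wages = $3,712.59 − $80.19 = $3,632.40
State withholding: $3,632.40 × 0.035 = $127.13
Municipal income tax: $3,632.40 × 0.0274 = $99.53
PFL insurance: $3,712.59 × 0.01 = $37.13
Medicare tax: $3,712.59 × 0.012 = $44.55
Social Security tax: $3,712.59 × 0.0514 = $190.83
Dental insurance premium: $83.09
Parking deduction: $67.74
Total deductions = $80.19 + $127.13 + $99.53 + $37.13 + $44.55 + $190.83 + $83.09 + $67.74 = $730.19
Net pay = $3,712.59 − $730.19 = $2,982.40

$2,982.40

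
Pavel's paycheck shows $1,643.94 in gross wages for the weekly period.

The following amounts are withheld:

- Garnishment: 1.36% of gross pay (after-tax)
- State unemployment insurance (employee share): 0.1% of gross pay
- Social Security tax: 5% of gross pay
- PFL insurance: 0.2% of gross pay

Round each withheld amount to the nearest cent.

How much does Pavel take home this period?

$1,534.45

PFL insurance: $1,643.94 × 0.002 = $3.29
State unemployment insurance (employee share): $1,643.94 × 0.001 = $1.64
Social Security tax: $1,643.94 × 0.05 = $82.20
Garnishment: $1,643.94 × 0.0136 = $22.36
Total deductions = $3.29 + $1.64 + $82.20 + $22.36 = $109.49
Net pay = $1,643.94 − $109.49 = $1,534.45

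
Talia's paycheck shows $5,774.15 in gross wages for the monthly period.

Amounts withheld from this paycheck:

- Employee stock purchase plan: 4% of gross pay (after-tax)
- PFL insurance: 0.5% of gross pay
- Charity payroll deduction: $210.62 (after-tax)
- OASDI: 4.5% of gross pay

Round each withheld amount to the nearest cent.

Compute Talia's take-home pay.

$5,043.85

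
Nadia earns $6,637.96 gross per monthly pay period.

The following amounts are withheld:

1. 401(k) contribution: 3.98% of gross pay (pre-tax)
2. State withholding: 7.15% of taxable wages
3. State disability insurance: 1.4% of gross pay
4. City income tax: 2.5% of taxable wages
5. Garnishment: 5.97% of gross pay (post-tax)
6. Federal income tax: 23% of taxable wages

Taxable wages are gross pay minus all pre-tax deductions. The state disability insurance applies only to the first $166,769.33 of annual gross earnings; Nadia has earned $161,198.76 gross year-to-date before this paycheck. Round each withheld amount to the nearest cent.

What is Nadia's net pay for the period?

$3,818.46

401(k) contribution: $6,637.96 × 0.0398 = $264.19
Taxable wages = $6,637.96 − $264.19 = $6,373.77
State withholding: $6,373.77 × 0.0715 = $455.72
City income tax: $6,373.77 × 0.025 = $159.34
Federal income tax: $6,373.77 × 0.23 = $1,465.97
State disability insurance: only $166,769.33 − $161,198.76 = $5,570.57 of this check is subject → $5,570.57 × 0.014 = $77.99
Garnishment: $6,637.96 × 0.0597 = $396.29
Total deductions = $264.19 + $455.72 + $159.34 + $1,465.97 + $77.99 + $396.29 = $2,819.50
Net pay = $6,637.96 − $2,819.50 = $3,818.46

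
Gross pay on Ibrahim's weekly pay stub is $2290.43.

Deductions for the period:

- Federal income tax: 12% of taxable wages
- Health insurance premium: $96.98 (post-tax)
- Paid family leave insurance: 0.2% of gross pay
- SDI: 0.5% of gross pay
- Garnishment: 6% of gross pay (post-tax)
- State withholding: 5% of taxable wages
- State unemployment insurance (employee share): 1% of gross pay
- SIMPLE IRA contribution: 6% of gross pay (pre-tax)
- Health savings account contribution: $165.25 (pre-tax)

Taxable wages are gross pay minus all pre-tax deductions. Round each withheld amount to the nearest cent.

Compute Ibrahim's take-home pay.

Health savings account contribution: $165.25
SIMPLE IRA contribution: $2290.43 × 0.06 = $137.43
Pre-tax total = $165.25 + $137.43 = $302.68
Taxable wages = $2290.43 − $302.68 = $1987.75
State withholding: $1987.75 × 0.05 = $99.39
Federal income tax: $1987.75 × 0.12 = $238.53
State unemployment insurance (employee share): $2290.43 × 0.01 = $22.90
SDI: $2290.43 × 0.005 = $11.45
Paid family leave insurance: $2290.43 × 0.002 = $4.58
Health insurance premium: $96.98
Garnishment: $2290.43 × 0.06 = $137.43
Total deductions = $165.25 + $137.43 + $99.39 + $238.53 + $22.90 + $11.45 + $4.58 + $96.98 + $137.43 = $913.94
Net pay = $2290.43 − $913.94 = $1376.49

$1376.49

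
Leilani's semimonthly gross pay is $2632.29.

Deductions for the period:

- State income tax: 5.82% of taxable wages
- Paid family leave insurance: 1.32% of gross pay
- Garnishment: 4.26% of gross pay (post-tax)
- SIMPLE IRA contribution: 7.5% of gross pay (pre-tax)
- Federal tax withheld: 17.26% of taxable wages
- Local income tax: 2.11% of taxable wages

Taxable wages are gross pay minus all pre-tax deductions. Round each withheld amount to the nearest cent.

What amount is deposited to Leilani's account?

$1674.63

SIMPLE IRA contribution: $2632.29 × 0.075 = $197.42
Taxable wages = $2632.29 − $197.42 = $2434.87
Federal tax withheld: $2434.87 × 0.1726 = $420.26
State income tax: $2434.87 × 0.0582 = $141.71
Local income tax: $2434.87 × 0.0211 = $51.38
Paid family leave insurance: $2632.29 × 0.0132 = $34.75
Garnishment: $2632.29 × 0.0426 = $112.14
Total deductions = $197.42 + $420.26 + $141.71 + $51.38 + $34.75 + $112.14 = $957.66
Net pay = $2632.29 − $957.66 = $1674.63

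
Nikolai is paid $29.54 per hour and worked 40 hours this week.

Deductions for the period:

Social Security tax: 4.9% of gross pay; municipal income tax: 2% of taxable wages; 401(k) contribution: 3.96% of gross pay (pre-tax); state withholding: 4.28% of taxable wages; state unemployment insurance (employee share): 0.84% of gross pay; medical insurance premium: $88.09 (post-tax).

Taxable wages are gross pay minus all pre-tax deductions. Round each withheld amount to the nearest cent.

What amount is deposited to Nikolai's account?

$907.62

Gross pay: 40 × $29.54 = $1181.60
401(k) contribution: $1181.60 × 0.0396 = $46.79
Taxable wages = $1181.60 − $46.79 = $1134.81
State withholding: $1134.81 × 0.0428 = $48.57
Municipal income tax: $1134.81 × 0.02 = $22.70
State unemployment insurance (employee share): $1181.60 × 0.0084 = $9.93
Social Security tax: $1181.60 × 0.049 = $57.90
Medical insurance premium: $88.09
Total deductions = $46.79 + $48.57 + $22.70 + $9.93 + $57.90 + $88.09 = $273.98
Net pay = $1181.60 − $273.98 = $907.62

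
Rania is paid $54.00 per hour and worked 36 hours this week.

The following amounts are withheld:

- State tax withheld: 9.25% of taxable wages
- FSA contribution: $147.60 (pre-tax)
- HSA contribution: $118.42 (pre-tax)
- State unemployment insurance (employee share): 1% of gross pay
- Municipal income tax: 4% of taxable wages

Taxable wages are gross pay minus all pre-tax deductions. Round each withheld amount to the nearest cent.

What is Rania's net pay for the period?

$1,436.21

Gross pay: 36 × $54.00 = $1,944.00
FSA contribution: $147.60
HSA contribution: $118.42
Pre-tax total = $147.60 + $118.42 = $266.02
Taxable wages = $1,944.00 − $266.02 = $1,677.98
Municipal income tax: $1,677.98 × 0.04 = $67.12
State tax withheld: $1,677.98 × 0.0925 = $155.21
State unemployment insurance (employee share): $1,944.00 × 0.01 = $19.44
Total deductions = $147.60 + $118.42 + $67.12 + $155.21 + $19.44 = $507.79
Net pay = $1,944.00 − $507.79 = $1,436.21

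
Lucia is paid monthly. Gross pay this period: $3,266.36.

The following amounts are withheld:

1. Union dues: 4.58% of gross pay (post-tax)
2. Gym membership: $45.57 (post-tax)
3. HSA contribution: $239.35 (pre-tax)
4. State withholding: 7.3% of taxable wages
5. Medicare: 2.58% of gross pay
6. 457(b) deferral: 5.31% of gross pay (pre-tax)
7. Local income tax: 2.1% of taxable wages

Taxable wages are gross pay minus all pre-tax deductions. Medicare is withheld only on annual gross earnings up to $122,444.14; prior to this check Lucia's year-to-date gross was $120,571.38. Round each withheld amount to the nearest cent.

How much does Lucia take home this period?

$2,341.85

HSA contribution: $239.35
457(b) deferral: $3,266.36 × 0.0531 = $173.44
Pre-tax total = $239.35 + $173.44 = $412.79
Taxable wages = $3,266.36 − $412.79 = $2,853.57
State withholding: $2,853.57 × 0.073 = $208.31
Local income tax: $2,853.57 × 0.021 = $59.92
Medicare: only $122,444.14 − $120,571.38 = $1,872.76 of this check is subject → $1,872.76 × 0.0258 = $48.32
Union dues: $3,266.36 × 0.0458 = $149.60
Gym membership: $45.57
Total deductions = $239.35 + $173.44 + $208.31 + $59.92 + $48.32 + $149.60 + $45.57 = $924.51
Net pay = $3,266.36 − $924.51 = $2,341.85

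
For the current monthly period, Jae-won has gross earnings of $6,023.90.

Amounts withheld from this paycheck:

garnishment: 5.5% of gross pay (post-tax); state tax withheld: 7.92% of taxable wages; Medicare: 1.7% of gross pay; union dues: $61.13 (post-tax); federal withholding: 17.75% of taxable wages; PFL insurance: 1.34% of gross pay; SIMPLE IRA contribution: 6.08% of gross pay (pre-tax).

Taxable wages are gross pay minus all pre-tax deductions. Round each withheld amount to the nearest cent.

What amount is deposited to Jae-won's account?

SIMPLE IRA contribution: $6,023.90 × 0.0608 = $366.25
Taxable wages = $6,023.90 − $366.25 = $5,657.65
Federal withholding: $5,657.65 × 0.1775 = $1,004.23
State tax withheld: $5,657.65 × 0.0792 = $448.09
Medicare: $6,023.90 × 0.017 = $102.41
PFL insurance: $6,023.90 × 0.0134 = $80.72
Union dues: $61.13
Garnishment: $6,023.90 × 0.055 = $331.31
Total deductions = $366.25 + $1,004.23 + $448.09 + $102.41 + $80.72 + $61.13 + $331.31 = $2,394.14
Net pay = $6,023.90 − $2,394.14 = $3,629.76

$3,629.76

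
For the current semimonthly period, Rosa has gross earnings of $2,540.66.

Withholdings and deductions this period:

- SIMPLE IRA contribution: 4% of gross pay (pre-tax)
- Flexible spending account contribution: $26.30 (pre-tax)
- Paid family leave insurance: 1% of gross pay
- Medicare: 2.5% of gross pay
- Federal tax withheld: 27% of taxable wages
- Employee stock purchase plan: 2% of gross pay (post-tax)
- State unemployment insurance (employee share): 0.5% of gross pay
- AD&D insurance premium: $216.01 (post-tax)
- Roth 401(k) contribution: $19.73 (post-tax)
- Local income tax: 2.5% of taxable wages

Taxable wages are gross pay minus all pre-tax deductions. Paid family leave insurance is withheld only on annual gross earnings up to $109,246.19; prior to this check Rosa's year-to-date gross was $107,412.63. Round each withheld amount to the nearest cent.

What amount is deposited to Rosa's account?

$1,319.86

Flexible spending account contribution: $26.30
SIMPLE IRA contribution: $2,540.66 × 0.04 = $101.63
Pre-tax total = $26.30 + $101.63 = $127.93
Taxable wages = $2,540.66 − $127.93 = $2,412.73
Federal tax withheld: $2,412.73 × 0.27 = $651.44
Local income tax: $2,412.73 × 0.025 = $60.32
State unemployment insurance (employee share): $2,540.66 × 0.005 = $12.70
Paid family leave insurance: only $109,246.19 − $107,412.63 = $1,833.56 of this check is subject → $1,833.56 × 0.01 = $18.34
Medicare: $2,540.66 × 0.025 = $63.52
Employee stock purchase plan: $2,540.66 × 0.02 = $50.81
Roth 401(k) contribution: $19.73
AD&D insurance premium: $216.01
Total deductions = $26.30 + $101.63 + $651.44 + $60.32 + $12.70 + $18.34 + $63.52 + $50.81 + $19.73 + $216.01 = $1,220.80
Net pay = $2,540.66 − $1,220.80 = $1,319.86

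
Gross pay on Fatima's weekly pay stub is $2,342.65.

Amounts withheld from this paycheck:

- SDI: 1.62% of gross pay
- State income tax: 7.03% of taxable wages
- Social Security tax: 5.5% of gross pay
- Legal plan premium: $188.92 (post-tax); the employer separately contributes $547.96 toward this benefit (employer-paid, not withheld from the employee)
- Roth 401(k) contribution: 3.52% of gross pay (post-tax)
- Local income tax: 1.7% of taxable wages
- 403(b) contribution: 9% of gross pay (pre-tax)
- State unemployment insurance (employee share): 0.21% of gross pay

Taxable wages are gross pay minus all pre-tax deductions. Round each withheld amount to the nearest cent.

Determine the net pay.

$1,502.60

403(b) contribution: $2,342.65 × 0.09 = $210.84
Taxable wages = $2,342.65 − $210.84 = $2,131.81
Local income tax: $2,131.81 × 0.017 = $36.24
State income tax: $2,131.81 × 0.0703 = $149.87
SDI: $2,342.65 × 0.0162 = $37.95
State unemployment insurance (employee share): $2,342.65 × 0.0021 = $4.92
Social Security tax: $2,342.65 × 0.055 = $128.85
Roth 401(k) contribution: $2,342.65 × 0.0352 = $82.46
Legal plan premium: $188.92
(Employer's $547.96 toward legal plan premium is not withheld from the employee.)
Total deductions = $210.84 + $36.24 + $149.87 + $37.95 + $4.92 + $128.85 + $82.46 + $188.92 = $840.05
Net pay = $2,342.65 − $840.05 = $1,502.60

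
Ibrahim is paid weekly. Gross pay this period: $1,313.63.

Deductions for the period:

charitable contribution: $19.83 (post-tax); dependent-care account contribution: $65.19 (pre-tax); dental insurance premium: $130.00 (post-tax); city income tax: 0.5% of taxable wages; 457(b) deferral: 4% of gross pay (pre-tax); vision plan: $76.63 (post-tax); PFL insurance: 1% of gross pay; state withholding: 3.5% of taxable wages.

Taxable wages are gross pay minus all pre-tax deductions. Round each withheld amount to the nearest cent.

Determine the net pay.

457(b) deferral: $1,313.63 × 0.04 = $52.55
Dependent-care account contribution: $65.19
Pre-tax total = $52.55 + $65.19 = $117.74
Taxable wages = $1,313.63 − $117.74 = $1,195.89
City income tax: $1,195.89 × 0.005 = $5.98
State withholding: $1,195.89 × 0.035 = $41.86
PFL insurance: $1,313.63 × 0.01 = $13.14
Charitable contribution: $19.83
Vision plan: $76.63
Dental insurance premium: $130.00
Total deductions = $52.55 + $65.19 + $5.98 + $41.86 + $13.14 + $19.83 + $76.63 + $130.00 = $405.18
Net pay = $1,313.63 − $405.18 = $908.45

$908.45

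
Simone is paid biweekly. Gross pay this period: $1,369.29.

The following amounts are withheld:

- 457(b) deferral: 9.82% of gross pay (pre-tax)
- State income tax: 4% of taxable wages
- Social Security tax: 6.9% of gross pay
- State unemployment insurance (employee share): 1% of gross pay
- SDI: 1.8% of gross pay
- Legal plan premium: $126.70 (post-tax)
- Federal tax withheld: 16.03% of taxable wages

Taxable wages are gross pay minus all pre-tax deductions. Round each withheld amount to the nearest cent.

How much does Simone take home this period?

457(b) deferral: $1,369.29 × 0.0982 = $134.46
Taxable wages = $1,369.29 − $134.46 = $1,234.83
State income tax: $1,234.83 × 0.04 = $49.39
Federal tax withheld: $1,234.83 × 0.1603 = $197.94
SDI: $1,369.29 × 0.018 = $24.65
State unemployment insurance (employee share): $1,369.29 × 0.01 = $13.69
Social Security tax: $1,369.29 × 0.069 = $94.48
Legal plan premium: $126.70
Total deductions = $134.46 + $49.39 + $197.94 + $24.65 + $13.69 + $94.48 + $126.70 = $641.31
Net pay = $1,369.29 − $641.31 = $727.98

$727.98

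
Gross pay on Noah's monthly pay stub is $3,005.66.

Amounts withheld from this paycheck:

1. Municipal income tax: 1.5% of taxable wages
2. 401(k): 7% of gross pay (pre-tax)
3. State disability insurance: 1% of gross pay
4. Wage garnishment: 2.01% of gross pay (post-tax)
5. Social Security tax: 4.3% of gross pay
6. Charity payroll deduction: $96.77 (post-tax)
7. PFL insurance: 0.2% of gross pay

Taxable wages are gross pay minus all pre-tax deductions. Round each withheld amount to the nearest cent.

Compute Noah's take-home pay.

$2,430.84

401(k): $3,005.66 × 0.07 = $210.40
Taxable wages = $3,005.66 − $210.40 = $2,795.26
Municipal income tax: $2,795.26 × 0.015 = $41.93
State disability insurance: $3,005.66 × 0.01 = $30.06
PFL insurance: $3,005.66 × 0.002 = $6.01
Social Security tax: $3,005.66 × 0.043 = $129.24
Wage garnishment: $3,005.66 × 0.0201 = $60.41
Charity payroll deduction: $96.77
Total deductions = $210.40 + $41.93 + $30.06 + $6.01 + $129.24 + $60.41 + $96.77 = $574.82
Net pay = $3,005.66 − $574.82 = $2,430.84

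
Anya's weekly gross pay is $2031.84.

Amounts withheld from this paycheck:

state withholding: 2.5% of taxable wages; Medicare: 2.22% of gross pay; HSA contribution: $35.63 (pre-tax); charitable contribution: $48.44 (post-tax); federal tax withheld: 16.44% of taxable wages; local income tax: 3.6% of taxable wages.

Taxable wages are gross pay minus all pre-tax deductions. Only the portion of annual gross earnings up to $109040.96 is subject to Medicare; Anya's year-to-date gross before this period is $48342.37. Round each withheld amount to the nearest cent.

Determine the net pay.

$1452.71

HSA contribution: $35.63
Taxable wages = $2031.84 − $35.63 = $1996.21
Local income tax: $1996.21 × 0.036 = $71.86
State withholding: $1996.21 × 0.025 = $49.91
Federal tax withheld: $1996.21 × 0.1644 = $328.18
Medicare: cap not yet reached, full $2031.84 is subject → $2031.84 × 0.0222 = $45.11
Charitable contribution: $48.44
Total deductions = $35.63 + $71.86 + $49.91 + $328.18 + $45.11 + $48.44 = $579.13
Net pay = $2031.84 − $579.13 = $1452.71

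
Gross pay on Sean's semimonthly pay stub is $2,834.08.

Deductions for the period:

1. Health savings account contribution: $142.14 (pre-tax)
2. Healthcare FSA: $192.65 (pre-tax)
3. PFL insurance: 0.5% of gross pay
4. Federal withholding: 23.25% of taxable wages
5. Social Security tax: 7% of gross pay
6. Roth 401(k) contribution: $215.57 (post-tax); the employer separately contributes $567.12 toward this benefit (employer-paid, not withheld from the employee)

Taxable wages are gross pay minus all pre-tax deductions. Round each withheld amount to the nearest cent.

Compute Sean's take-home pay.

Healthcare FSA: $192.65
Health savings account contribution: $142.14
Pre-tax total = $192.65 + $142.14 = $334.79
Taxable wages = $2,834.08 − $334.79 = $2,499.29
Federal withholding: $2,499.29 × 0.2325 = $581.08
PFL insurance: $2,834.08 × 0.005 = $14.17
Social Security tax: $2,834.08 × 0.07 = $198.39
Roth 401(k) contribution: $215.57
(Employer's $567.12 toward Roth 401(k) contribution is not withheld from the employee.)
Total deductions = $192.65 + $142.14 + $581.08 + $14.17 + $198.39 + $215.57 = $1,344.00
Net pay = $2,834.08 − $1,344.00 = $1,490.08

$1,490.08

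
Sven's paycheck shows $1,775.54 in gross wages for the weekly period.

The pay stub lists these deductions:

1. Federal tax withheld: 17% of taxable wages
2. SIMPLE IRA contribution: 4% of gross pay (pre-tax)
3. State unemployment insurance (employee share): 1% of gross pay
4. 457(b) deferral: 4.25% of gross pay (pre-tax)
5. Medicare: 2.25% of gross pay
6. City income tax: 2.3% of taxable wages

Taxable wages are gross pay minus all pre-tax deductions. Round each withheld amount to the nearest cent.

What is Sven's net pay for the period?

SIMPLE IRA contribution: $1,775.54 × 0.04 = $71.02
457(b) deferral: $1,775.54 × 0.0425 = $75.46
Pre-tax total = $71.02 + $75.46 = $146.48
Taxable wages = $1,775.54 − $146.48 = $1,629.06
Federal tax withheld: $1,629.06 × 0.17 = $276.94
City income tax: $1,629.06 × 0.023 = $37.47
State unemployment insurance (employee share): $1,775.54 × 0.01 = $17.76
Medicare: $1,775.54 × 0.0225 = $39.95
Total deductions = $71.02 + $75.46 + $276.94 + $37.47 + $17.76 + $39.95 = $518.60
Net pay = $1,775.54 − $518.60 = $1,256.94

$1,256.94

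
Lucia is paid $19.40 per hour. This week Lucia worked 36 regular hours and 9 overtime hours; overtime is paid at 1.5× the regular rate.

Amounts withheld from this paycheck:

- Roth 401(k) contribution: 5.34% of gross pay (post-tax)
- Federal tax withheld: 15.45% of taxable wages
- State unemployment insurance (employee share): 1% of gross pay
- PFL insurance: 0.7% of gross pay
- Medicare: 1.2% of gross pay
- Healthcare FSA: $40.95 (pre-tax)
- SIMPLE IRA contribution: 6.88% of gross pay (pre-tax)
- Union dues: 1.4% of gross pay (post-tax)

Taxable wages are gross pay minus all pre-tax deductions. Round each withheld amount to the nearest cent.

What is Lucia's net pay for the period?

$628.89

Regular pay: 36 × $19.40 = $698.40
Overtime pay: 9 × $19.40 × 1.5 = $261.90
Gross pay = $698.40 + $261.90 = $960.30
Healthcare FSA: $40.95
SIMPLE IRA contribution: $960.30 × 0.0688 = $66.07
Pre-tax total = $40.95 + $66.07 = $107.02
Taxable wages = $960.30 − $107.02 = $853.28
Federal tax withheld: $853.28 × 0.1545 = $131.83
Medicare: $960.30 × 0.012 = $11.52
PFL insurance: $960.30 × 0.007 = $6.72
State unemployment insurance (employee share): $960.30 × 0.01 = $9.60
Roth 401(k) contribution: $960.30 × 0.0534 = $51.28
Union dues: $960.30 × 0.014 = $13.44
Total deductions = $40.95 + $66.07 + $131.83 + $11.52 + $6.72 + $9.60 + $51.28 + $13.44 = $331.41
Net pay = $960.30 − $331.41 = $628.89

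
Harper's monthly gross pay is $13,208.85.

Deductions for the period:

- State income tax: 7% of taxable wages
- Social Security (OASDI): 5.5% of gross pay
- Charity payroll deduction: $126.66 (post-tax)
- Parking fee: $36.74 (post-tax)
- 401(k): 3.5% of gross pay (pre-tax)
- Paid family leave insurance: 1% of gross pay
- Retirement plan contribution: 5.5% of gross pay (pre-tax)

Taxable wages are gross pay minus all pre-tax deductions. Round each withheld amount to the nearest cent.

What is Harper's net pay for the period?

Retirement plan contribution: $13,208.85 × 0.055 = $726.49
401(k): $13,208.85 × 0.035 = $462.31
Pre-tax total = $726.49 + $462.31 = $1,188.80
Taxable wages = $13,208.85 − $1,188.80 = $12,020.05
State income tax: $12,020.05 × 0.07 = $841.40
Social Security (OASDI): $13,208.85 × 0.055 = $726.49
Paid family leave insurance: $13,208.85 × 0.01 = $132.09
Charity payroll deduction: $126.66
Parking fee: $36.74
Total deductions = $726.49 + $462.31 + $841.40 + $726.49 + $132.09 + $126.66 + $36.74 = $3,052.18
Net pay = $13,208.85 − $3,052.18 = $10,156.67

$10,156.67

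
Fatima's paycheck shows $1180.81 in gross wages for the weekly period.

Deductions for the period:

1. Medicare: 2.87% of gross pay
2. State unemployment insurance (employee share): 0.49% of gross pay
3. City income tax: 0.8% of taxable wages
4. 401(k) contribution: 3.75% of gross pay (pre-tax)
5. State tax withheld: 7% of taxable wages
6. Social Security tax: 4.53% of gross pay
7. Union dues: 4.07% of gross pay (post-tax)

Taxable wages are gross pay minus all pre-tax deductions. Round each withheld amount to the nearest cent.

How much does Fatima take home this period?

$906.65

401(k) contribution: $1180.81 × 0.0375 = $44.28
Taxable wages = $1180.81 − $44.28 = $1136.53
City income tax: $1136.53 × 0.008 = $9.09
State tax withheld: $1136.53 × 0.07 = $79.56
Medicare: $1180.81 × 0.0287 = $33.89
Social Security tax: $1180.81 × 0.0453 = $53.49
State unemployment insurance (employee share): $1180.81 × 0.0049 = $5.79
Union dues: $1180.81 × 0.0407 = $48.06
Total deductions = $44.28 + $9.09 + $79.56 + $33.89 + $53.49 + $5.79 + $48.06 = $274.16
Net pay = $1180.81 − $274.16 = $906.65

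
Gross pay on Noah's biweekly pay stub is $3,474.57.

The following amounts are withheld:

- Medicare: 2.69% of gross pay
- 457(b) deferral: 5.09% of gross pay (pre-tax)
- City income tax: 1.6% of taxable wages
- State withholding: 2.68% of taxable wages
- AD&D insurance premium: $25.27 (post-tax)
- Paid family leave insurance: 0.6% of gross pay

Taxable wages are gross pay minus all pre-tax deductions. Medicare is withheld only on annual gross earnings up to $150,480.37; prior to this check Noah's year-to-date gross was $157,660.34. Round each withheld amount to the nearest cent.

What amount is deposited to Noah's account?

457(b) deferral: $3,474.57 × 0.0509 = $176.86
Taxable wages = $3,474.57 − $176.86 = $3,297.71
City income tax: $3,297.71 × 0.016 = $52.76
State withholding: $3,297.71 × 0.0268 = $88.38
Paid family leave insurance: $3,474.57 × 0.006 = $20.85
Medicare: annual cap $150,480.37 already reached (YTD $157,660.34), so $0.00
AD&D insurance premium: $25.27
Total deductions = $176.86 + $52.76 + $88.38 + $20.85 + $0.00 + $25.27 = $364.12
Net pay = $3,474.57 − $364.12 = $3,110.45

$3,110.45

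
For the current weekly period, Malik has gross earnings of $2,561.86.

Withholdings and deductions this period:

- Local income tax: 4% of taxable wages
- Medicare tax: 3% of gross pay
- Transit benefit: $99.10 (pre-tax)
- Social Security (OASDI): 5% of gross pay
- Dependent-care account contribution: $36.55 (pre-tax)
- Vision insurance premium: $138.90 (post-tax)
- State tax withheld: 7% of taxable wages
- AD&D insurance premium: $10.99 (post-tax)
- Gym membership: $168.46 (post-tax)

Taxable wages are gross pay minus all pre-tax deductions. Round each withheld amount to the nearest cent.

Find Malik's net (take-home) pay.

$1,636.03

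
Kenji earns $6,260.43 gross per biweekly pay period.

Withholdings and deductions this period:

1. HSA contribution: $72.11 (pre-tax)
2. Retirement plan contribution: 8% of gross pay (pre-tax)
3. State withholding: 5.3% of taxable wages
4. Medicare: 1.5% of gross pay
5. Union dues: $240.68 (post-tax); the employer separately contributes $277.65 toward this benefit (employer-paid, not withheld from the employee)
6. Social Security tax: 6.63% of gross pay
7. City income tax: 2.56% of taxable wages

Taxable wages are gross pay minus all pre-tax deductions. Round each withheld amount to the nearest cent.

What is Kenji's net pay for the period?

$4,490.79

Retirement plan contribution: $6,260.43 × 0.08 = $500.83
HSA contribution: $72.11
Pre-tax total = $500.83 + $72.11 = $572.94
Taxable wages = $6,260.43 − $572.94 = $5,687.49
State withholding: $5,687.49 × 0.053 = $301.44
City income tax: $5,687.49 × 0.0256 = $145.60
Social Security tax: $6,260.43 × 0.0663 = $415.07
Medicare: $6,260.43 × 0.015 = $93.91
Union dues: $240.68
(Employer's $277.65 toward union dues is not withheld from the employee.)
Total deductions = $500.83 + $72.11 + $301.44 + $145.60 + $415.07 + $93.91 + $240.68 = $1,769.64
Net pay = $6,260.43 − $1,769.64 = $4,490.79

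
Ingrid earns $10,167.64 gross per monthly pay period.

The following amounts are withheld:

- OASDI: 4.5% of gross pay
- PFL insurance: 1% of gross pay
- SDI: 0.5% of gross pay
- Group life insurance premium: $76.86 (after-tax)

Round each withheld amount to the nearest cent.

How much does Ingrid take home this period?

OASDI: $10,167.64 × 0.045 = $457.54
PFL insurance: $10,167.64 × 0.01 = $101.68
SDI: $10,167.64 × 0.005 = $50.84
Group life insurance premium: $76.86
Total deductions = $457.54 + $101.68 + $50.84 + $76.86 = $686.92
Net pay = $10,167.64 − $686.92 = $9,480.72

$9,480.72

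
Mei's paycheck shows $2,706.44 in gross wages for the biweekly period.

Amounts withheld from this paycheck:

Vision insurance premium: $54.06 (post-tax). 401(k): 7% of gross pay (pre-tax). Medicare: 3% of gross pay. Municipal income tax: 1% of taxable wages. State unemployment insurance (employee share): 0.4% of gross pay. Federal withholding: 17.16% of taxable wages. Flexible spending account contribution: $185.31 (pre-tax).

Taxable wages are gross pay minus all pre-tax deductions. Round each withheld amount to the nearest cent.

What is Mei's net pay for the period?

Flexible spending account contribution: $185.31
401(k): $2,706.44 × 0.07 = $189.45
Pre-tax total = $185.31 + $189.45 = $374.76
Taxable wages = $2,706.44 − $374.76 = $2,331.68
Municipal income tax: $2,331.68 × 0.01 = $23.32
Federal withholding: $2,331.68 × 0.1716 = $400.12
Medicare: $2,706.44 × 0.03 = $81.19
State unemployment insurance (employee share): $2,706.44 × 0.004 = $10.83
Vision insurance premium: $54.06
Total deductions = $185.31 + $189.45 + $23.32 + $400.12 + $81.19 + $10.83 + $54.06 = $944.28
Net pay = $2,706.44 − $944.28 = $1,762.16

$1,762.16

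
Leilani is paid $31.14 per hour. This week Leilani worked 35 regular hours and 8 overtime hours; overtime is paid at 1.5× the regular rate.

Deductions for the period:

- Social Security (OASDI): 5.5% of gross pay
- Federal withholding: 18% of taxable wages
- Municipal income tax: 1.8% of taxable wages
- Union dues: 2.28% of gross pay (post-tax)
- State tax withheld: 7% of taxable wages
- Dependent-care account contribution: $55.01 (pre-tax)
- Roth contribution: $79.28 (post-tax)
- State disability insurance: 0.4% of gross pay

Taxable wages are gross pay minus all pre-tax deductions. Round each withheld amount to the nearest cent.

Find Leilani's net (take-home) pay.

Regular pay: 35 × $31.14 = $1,089.90
Overtime pay: 8 × $31.14 × 1.5 = $373.68
Gross pay = $1,089.90 + $373.68 = $1,463.58
Dependent-care account contribution: $55.01
Taxable wages = $1,463.58 − $55.01 = $1,408.57
Federal withholding: $1,408.57 × 0.18 = $253.54
Municipal income tax: $1,408.57 × 0.018 = $25.35
State tax withheld: $1,408.57 × 0.07 = $98.60
State disability insurance: $1,463.58 × 0.004 = $5.85
Social Security (OASDI): $1,463.58 × 0.055 = $80.50
Roth contribution: $79.28
Union dues: $1,463.58 × 0.0228 = $33.37
Total deductions = $55.01 + $253.54 + $25.35 + $98.60 + $5.85 + $80.50 + $79.28 + $33.37 = $631.50
Net pay = $1,463.58 − $631.50 = $832.08

$832.08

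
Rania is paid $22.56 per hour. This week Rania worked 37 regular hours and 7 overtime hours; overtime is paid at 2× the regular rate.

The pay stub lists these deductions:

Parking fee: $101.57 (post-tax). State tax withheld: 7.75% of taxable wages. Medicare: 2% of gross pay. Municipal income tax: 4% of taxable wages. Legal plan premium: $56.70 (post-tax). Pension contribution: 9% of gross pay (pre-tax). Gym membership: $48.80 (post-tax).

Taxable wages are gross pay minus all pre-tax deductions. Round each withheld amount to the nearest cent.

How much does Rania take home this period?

Regular pay: 37 × $22.56 = $834.72
Overtime pay: 7 × $22.56 × 2 = $315.84
Gross pay = $834.72 + $315.84 = $1150.56
Pension contribution: $1150.56 × 0.09 = $103.55
Taxable wages = $1150.56 − $103.55 = $1047.01
Municipal income tax: $1047.01 × 0.04 = $41.88
State tax withheld: $1047.01 × 0.0775 = $81.14
Medicare: $1150.56 × 0.02 = $23.01
Legal plan premium: $56.70
Parking fee: $101.57
Gym membership: $48.80
Total deductions = $103.55 + $41.88 + $81.14 + $23.01 + $56.70 + $101.57 + $48.80 = $456.65
Net pay = $1150.56 − $456.65 = $693.91

$693.91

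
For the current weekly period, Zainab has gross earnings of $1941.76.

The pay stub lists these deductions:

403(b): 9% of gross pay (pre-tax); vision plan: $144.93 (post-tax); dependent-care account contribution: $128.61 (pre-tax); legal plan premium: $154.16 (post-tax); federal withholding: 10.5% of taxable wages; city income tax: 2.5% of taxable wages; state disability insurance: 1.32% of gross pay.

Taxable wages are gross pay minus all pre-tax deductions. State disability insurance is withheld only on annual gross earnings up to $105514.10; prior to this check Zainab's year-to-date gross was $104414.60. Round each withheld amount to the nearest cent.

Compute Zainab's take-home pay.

$1111.80

Dependent-care account contribution: $128.61
403(b): $1941.76 × 0.09 = $174.76
Pre-tax total = $128.61 + $174.76 = $303.37
Taxable wages = $1941.76 − $303.37 = $1638.39
Federal withholding: $1638.39 × 0.105 = $172.03
City income tax: $1638.39 × 0.025 = $40.96
State disability insurance: only $105514.10 − $104414.60 = $1099.50 of this check is subject → $1099.50 × 0.0132 = $14.51
Vision plan: $144.93
Legal plan premium: $154.16
Total deductions = $128.61 + $174.76 + $172.03 + $40.96 + $14.51 + $144.93 + $154.16 = $829.96
Net pay = $1941.76 − $829.96 = $1111.80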